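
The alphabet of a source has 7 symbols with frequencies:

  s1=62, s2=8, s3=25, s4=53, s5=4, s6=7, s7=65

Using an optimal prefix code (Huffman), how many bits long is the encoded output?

522

Merge the two smallest weights repeatedly:
merge s5(4) and s6(7): 11
merge s2(8) and 11: 19
merge 19 and s3(25): 44
merge 44 and s4(53): 97
merge s1(62) and s7(65): 127
merge 97 and 127: 224
Total encoded bits = sum of merged weights = 11 + 19 + 44 + 97 + 127 + 224 = 522.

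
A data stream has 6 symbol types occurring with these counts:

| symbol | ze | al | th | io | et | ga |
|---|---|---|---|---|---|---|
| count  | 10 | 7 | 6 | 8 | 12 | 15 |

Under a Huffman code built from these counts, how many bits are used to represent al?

3

Huffman merges, smallest pair first:
th(6) + al(7) → 13
io(8) + ze(10) → 18
et(12) + 13 → 25
ga(15) + 18 → 33
25 + 33 → 58
The subtree containing al is merged 3 times, so code length = 3.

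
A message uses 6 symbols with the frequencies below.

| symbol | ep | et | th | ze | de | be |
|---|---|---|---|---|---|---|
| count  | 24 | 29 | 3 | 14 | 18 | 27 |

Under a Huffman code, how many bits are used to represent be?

Build the tree from the bottom:
merge th(3) and ze(14): 17
merge 17 and de(18): 35
merge ep(24) and be(27): 51
merge et(29) and 35: 64
merge 51 and 64: 115
be sits 2 levels below the root, so its codeword is 2 bits.

2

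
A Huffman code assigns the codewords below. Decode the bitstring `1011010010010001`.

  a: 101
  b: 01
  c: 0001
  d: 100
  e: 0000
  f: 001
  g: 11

aaffc

Read left to right; each codeword is recognised as soon as it completes (prefix code):
  101→a | 101→a | 001→f | 001→f | 0001→c
Decoded message: aaffc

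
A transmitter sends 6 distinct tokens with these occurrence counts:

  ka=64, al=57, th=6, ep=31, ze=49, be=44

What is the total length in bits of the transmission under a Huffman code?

Greedily combine the two least-frequent nodes:
combine th(6), ep(31) → 37
combine 37, be(44) → 81
combine ze(49), al(57) → 106
combine ka(64), 81 → 145
combine 106, 145 → 251
The encoded length is the sum of every internal node's weight: 37 + 81 + 106 + 145 + 251 = 620 bits.

620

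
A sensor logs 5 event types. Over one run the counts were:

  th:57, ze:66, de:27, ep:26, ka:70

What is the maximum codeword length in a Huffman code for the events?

3

Merge the two lowest-weight nodes at each step:
combine ep(26), de(27) → 53
combine 53, th(57) → 110
combine ze(66), ka(70) → 136
combine 110, 136 → 246
Maximum depth reached is 3.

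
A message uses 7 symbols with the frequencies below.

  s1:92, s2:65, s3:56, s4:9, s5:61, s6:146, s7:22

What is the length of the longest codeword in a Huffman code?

4

Merge the two lowest-weight nodes at each step:
s4(9) + s7(22) → 31
31 + s3(56) → 87
s5(61) + s2(65) → 126
87 + s1(92) → 179
126 + s6(146) → 272
179 + 272 → 451
The rarest symbols sit at the bottom; the longest codeword is 4 bits.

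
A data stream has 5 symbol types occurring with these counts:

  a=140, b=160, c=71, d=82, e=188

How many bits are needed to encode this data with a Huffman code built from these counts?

Greedily combine the two least-frequent nodes:
merge c(71) and d(82): 153
merge a(140) and 153: 293
merge b(160) and e(188): 348
merge 293 and 348: 641
The encoded length is the sum of every internal node's weight: 153 + 293 + 348 + 641 = 1435 bits.

1435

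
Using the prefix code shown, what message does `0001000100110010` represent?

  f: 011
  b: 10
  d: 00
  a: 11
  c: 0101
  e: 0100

Read left to right; each codeword is recognised as soon as it completes (prefix code):
  00→d | 0100→e | 0100→e | 11→a | 00→d | 10→b
Decoded message: deeadb

deeadb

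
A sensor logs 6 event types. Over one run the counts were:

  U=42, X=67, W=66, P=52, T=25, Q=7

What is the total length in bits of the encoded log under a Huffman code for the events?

624

Greedily combine the two least-frequent nodes:
combine Q(7), T(25) → 32
combine 32, U(42) → 74
combine P(52), W(66) → 118
combine X(67), 74 → 141
combine 118, 141 → 259
The encoded length is the sum of every internal node's weight: 32 + 74 + 118 + 141 + 259 = 624 bits.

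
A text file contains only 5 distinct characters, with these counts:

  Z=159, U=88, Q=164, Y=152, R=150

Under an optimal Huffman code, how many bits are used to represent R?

3

Repeatedly merge the two smallest:
merge U(88) and R(150): 238
merge Y(152) and Z(159): 311
merge Q(164) and 238: 402
merge 311 and 402: 713
R's leaf is at depth 3, giving a 3-bit codeword.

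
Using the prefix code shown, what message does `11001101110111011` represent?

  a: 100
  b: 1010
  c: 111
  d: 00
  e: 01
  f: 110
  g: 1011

Read left to right; each codeword is recognised as soon as it completes (prefix code):
  110→f | 01→e | 1011→g | 1011→g | 1011→g
Decoded message: feggg

feggg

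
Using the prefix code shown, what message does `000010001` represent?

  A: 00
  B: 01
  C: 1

Read left to right; each codeword is recognised as soon as it completes (prefix code):
  00→A | 00→A | 1→C | 00→A | 01→B
Decoded message: AACAB

AACAB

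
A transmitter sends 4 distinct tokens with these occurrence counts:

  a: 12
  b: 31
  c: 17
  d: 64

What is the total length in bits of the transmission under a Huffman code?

Build the Huffman tree bottom-up:
combine a(12), c(17) → 29
combine 29, b(31) → 60
combine 60, d(64) → 124
The encoded length is the sum of every internal node's weight: 29 + 60 + 124 = 213 bits.

213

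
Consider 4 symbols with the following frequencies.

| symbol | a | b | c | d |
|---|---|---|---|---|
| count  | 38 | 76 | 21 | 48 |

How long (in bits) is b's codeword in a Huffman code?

1

Build the tree from the bottom:
combine c(21), a(38) → 59
combine d(48), 59 → 107
combine b(76), 107 → 183
b is a child of the root — depth 1, so its codeword is a single bit.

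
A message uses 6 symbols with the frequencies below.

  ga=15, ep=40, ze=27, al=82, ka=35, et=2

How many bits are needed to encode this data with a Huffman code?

456

Merge the two smallest weights repeatedly:
et(2) + ga(15) → 17
17 + ze(27) → 44
ka(35) + ep(40) → 75
44 + 75 → 119
al(82) + 119 → 201
Total encoded bits = sum of merged weights = 17 + 44 + 75 + 119 + 201 = 456.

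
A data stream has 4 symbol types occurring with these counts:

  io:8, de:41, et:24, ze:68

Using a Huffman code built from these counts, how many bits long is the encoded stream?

Greedily combine the two least-frequent nodes:
io(8) + et(24) → 32
32 + de(41) → 73
ze(68) + 73 → 141
Total encoded bits = sum of merged weights = 32 + 73 + 141 = 246.

246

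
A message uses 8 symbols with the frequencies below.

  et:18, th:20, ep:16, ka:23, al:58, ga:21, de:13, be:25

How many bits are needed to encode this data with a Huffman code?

553

Greedily combine the two least-frequent nodes:
merge de(13) and ep(16): 29
merge et(18) and th(20): 38
merge ga(21) and ka(23): 44
merge be(25) and 29: 54
merge 38 and 44: 82
merge 54 and al(58): 112
merge 82 and 112: 194
Total encoded bits = sum of merged weights = 29 + 38 + 44 + 54 + 82 + 112 + 194 = 553.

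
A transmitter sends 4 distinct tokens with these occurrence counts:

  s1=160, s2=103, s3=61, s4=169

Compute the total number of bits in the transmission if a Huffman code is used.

Greedily combine the two least-frequent nodes:
s3(61) + s2(103) → 164
s1(160) + 164 → 324
s4(169) + 324 → 493
Each symbol's bit-cost is frequency × depth; summing gives 981 bits (equivalently 164 + 324 + 493).

981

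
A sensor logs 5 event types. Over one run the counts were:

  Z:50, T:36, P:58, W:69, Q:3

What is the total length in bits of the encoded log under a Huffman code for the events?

471

Merge the two smallest weights repeatedly:
combine Q(3), T(36) → 39
combine 39, Z(50) → 89
combine P(58), W(69) → 127
combine 89, 127 → 216
The encoded length is the sum of every internal node's weight: 39 + 89 + 127 + 216 = 471 bits.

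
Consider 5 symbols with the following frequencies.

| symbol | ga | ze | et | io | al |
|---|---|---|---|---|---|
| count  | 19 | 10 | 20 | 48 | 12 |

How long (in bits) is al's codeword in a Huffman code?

3

Repeatedly merge the two smallest:
combine ze(10), al(12) → 22
combine ga(19), et(20) → 39
combine 22, 39 → 61
combine io(48), 61 → 109
al sits 3 levels below the root, so its codeword is 3 bits.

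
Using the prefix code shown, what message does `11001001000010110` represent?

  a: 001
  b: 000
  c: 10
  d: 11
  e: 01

Read left to right; each codeword is recognised as soon as it completes (prefix code):
  11→d | 001→a | 001→a | 000→b | 01→e | 01→e | 10→c
Decoded message: daabeec

daabeec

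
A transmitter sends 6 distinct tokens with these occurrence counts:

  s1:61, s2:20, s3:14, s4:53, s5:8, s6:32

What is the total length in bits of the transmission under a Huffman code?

Greedily combine the two least-frequent nodes:
combine s5(8), s3(14) → 22
combine s2(20), 22 → 42
combine s6(32), 42 → 74
combine s4(53), s1(61) → 114
combine 74, 114 → 188
Total encoded bits = sum of merged weights = 22 + 42 + 74 + 114 + 188 = 440.

440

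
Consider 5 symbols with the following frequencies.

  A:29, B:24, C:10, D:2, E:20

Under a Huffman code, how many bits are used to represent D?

3

Huffman merges, smallest pair first:
merge D(2) and C(10): 12
merge 12 and E(20): 32
merge B(24) and A(29): 53
merge 32 and 53: 85
D sits 3 levels below the root, so its codeword is 3 bits.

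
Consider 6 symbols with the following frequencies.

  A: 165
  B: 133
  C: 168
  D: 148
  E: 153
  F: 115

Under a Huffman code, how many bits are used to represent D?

Repeatedly merge the two smallest:
merge F(115) and B(133): 248
merge D(148) and E(153): 301
merge A(165) and C(168): 333
merge 248 and 301: 549
merge 333 and 549: 882
D sits 3 levels below the root, so its codeword is 3 bits.

3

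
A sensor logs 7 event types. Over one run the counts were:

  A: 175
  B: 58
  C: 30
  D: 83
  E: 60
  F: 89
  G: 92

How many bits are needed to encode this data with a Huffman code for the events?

Build the Huffman tree bottom-up:
merge C(30) and B(58): 88
merge E(60) and D(83): 143
merge 88 and F(89): 177
merge G(92) and 143: 235
merge A(175) and 177: 352
merge 235 and 352: 587
Total encoded bits = sum of merged weights = 88 + 143 + 177 + 235 + 352 + 587 = 1582.

1582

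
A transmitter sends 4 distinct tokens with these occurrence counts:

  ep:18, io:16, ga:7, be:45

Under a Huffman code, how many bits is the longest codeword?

3

Merge the two lowest-weight nodes at each step:
ga(7) + io(16) → 23
ep(18) + 23 → 41
41 + be(45) → 86
Maximum depth reached is 3.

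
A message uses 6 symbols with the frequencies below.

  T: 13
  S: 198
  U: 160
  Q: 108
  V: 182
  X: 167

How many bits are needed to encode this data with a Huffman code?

2058

Build the Huffman tree bottom-up:
combine T(13), Q(108) → 121
combine 121, U(160) → 281
combine X(167), V(182) → 349
combine S(198), 281 → 479
combine 349, 479 → 828
Each symbol's bit-cost is frequency × depth; summing gives 2058 bits (equivalently 121 + 281 + 349 + 479 + 828).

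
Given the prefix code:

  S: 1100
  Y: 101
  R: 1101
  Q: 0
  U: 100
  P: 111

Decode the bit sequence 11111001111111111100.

PSPPPS

Read left to right; each codeword is recognised as soon as it completes (prefix code):
  111→P | 1100→S | 111→P | 111→P | 111→P | 1100→S
Decoded message: PSPPPS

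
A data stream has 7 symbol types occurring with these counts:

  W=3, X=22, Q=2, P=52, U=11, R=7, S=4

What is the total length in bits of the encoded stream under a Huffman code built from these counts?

Greedily combine the two least-frequent nodes:
merge Q(2) and W(3): 5
merge S(4) and 5: 9
merge R(7) and 9: 16
merge U(11) and 16: 27
merge X(22) and 27: 49
merge 49 and P(52): 101
Each symbol's bit-cost is frequency × depth; summing gives 207 bits (equivalently 5 + 9 + 16 + 27 + 49 + 101).

207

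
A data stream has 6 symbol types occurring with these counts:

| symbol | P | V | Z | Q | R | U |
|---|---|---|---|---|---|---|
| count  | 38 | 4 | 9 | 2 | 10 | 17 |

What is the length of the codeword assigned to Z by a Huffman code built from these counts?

Huffman merges, smallest pair first:
merge Q(2) and V(4): 6
merge 6 and Z(9): 15
merge R(10) and 15: 25
merge U(17) and 25: 42
merge P(38) and 42: 80
Z sits 4 levels below the root, so its codeword is 4 bits.

4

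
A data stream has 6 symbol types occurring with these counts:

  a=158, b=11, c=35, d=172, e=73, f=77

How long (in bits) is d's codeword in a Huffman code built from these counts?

Huffman merges, smallest pair first:
combine b(11), c(35) → 46
combine 46, e(73) → 119
combine f(77), 119 → 196
combine a(158), d(172) → 330
combine 196, 330 → 526
d sits 2 levels below the root, so its codeword is 2 bits.

2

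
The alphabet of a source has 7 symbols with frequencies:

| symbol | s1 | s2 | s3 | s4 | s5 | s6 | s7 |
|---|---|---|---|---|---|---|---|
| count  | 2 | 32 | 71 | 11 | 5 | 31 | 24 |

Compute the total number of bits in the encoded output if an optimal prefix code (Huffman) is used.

Merge the two smallest weights repeatedly:
s1(2) + s5(5) → 7
7 + s4(11) → 18
18 + s7(24) → 42
s6(31) + s2(32) → 63
42 + 63 → 105
s3(71) + 105 → 176
Total encoded bits = sum of merged weights = 7 + 18 + 42 + 63 + 105 + 176 = 411.

411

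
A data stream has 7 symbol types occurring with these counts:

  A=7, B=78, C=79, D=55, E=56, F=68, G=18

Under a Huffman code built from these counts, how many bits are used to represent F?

3

Huffman merges, smallest pair first:
A(7) + G(18) → 25
25 + D(55) → 80
E(56) + F(68) → 124
B(78) + C(79) → 157
80 + 124 → 204
157 + 204 → 361
The subtree containing F is merged 3 times, so code length = 3.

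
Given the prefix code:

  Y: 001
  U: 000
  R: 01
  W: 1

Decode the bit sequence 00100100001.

YYUR

Read left to right; each codeword is recognised as soon as it completes (prefix code):
  001→Y | 001→Y | 000→U | 01→R
Decoded message: YYUR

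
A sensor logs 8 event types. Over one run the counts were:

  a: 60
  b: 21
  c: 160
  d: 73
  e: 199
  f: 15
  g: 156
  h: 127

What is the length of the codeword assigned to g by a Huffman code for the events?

3

Huffman merges, smallest pair first:
merge f(15) and b(21): 36
merge 36 and a(60): 96
merge d(73) and 96: 169
merge h(127) and g(156): 283
merge c(160) and 169: 329
merge e(199) and 283: 482
merge 329 and 482: 811
g's leaf is at depth 3, giving a 3-bit codeword.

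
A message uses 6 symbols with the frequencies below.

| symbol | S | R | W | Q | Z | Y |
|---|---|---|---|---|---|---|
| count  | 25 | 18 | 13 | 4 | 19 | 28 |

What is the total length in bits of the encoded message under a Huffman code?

266

Build the Huffman tree bottom-up:
combine Q(4), W(13) → 17
combine 17, R(18) → 35
combine Z(19), S(25) → 44
combine Y(28), 35 → 63
combine 44, 63 → 107
Total encoded bits = sum of merged weights = 17 + 35 + 44 + 63 + 107 = 266.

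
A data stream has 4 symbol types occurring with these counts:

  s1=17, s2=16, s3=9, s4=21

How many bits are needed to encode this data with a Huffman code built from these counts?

126

Greedily combine the two least-frequent nodes:
merge s3(9) and s2(16): 25
merge s1(17) and s4(21): 38
merge 25 and 38: 63
Each symbol's bit-cost is frequency × depth; summing gives 126 bits (equivalently 25 + 38 + 63).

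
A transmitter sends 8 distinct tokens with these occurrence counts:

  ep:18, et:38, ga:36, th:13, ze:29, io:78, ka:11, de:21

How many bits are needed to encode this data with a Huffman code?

Merge the two smallest weights repeatedly:
ka(11) + th(13) → 24
ep(18) + de(21) → 39
24 + ze(29) → 53
ga(36) + et(38) → 74
39 + 53 → 92
74 + io(78) → 152
92 + 152 → 244
Each symbol's bit-cost is frequency × depth; summing gives 678 bits (equivalently 24 + 39 + 53 + 74 + 92 + 152 + 244).

678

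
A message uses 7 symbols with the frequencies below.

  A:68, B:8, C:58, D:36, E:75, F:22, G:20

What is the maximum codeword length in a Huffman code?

Merge the two lowest-weight nodes at each step:
B(8) + G(20) → 28
F(22) + 28 → 50
D(36) + 50 → 86
C(58) + A(68) → 126
E(75) + 86 → 161
126 + 161 → 287
Maximum depth reached is 5.

5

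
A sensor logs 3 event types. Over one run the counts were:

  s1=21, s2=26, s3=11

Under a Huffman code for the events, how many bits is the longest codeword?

Merge the two lowest-weight nodes at each step:
s3(11) + s1(21) → 32
s2(26) + 32 → 58
The first pair merged (s3, s1) ends up deepest, at depth 2.

2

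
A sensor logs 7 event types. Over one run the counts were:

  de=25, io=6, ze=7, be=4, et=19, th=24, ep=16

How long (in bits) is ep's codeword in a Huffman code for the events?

Huffman merges, smallest pair first:
merge be(4) and io(6): 10
merge ze(7) and 10: 17
merge ep(16) and 17: 33
merge et(19) and th(24): 43
merge de(25) and 33: 58
merge 43 and 58: 101
ep sits 3 levels below the root, so its codeword is 3 bits.

3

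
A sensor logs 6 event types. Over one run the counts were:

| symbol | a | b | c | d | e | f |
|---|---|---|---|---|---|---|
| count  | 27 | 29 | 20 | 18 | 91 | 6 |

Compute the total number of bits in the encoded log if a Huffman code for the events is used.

Merge the two smallest weights repeatedly:
combine f(6), d(18) → 24
combine c(20), 24 → 44
combine a(27), b(29) → 56
combine 44, 56 → 100
combine e(91), 100 → 191
Each symbol's bit-cost is frequency × depth; summing gives 415 bits (equivalently 24 + 44 + 56 + 100 + 191).

415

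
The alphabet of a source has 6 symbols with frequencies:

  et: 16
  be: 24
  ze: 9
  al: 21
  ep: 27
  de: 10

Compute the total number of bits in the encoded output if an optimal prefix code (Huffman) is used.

Merge the two smallest weights repeatedly:
combine ze(9), de(10) → 19
combine et(16), 19 → 35
combine al(21), be(24) → 45
combine ep(27), 35 → 62
combine 45, 62 → 107
Each symbol's bit-cost is frequency × depth; summing gives 268 bits (equivalently 19 + 35 + 45 + 62 + 107).

268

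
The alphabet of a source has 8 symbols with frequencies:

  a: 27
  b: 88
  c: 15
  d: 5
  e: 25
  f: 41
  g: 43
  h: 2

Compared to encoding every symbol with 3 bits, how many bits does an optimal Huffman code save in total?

102

Fixed-length: 3 bits × 246 symbols = 738 bits.
Huffman merges:
merge h(2) and d(5): 7
merge 7 and c(15): 22
merge 22 and e(25): 47
merge a(27) and f(41): 68
merge g(43) and 47: 90
merge 68 and b(88): 156
merge 90 and 156: 246
Huffman total = 7 + 22 + 47 + 68 + 90 + 156 + 246 = 636 bits.
Saving = 738 − 636 = 102 bits.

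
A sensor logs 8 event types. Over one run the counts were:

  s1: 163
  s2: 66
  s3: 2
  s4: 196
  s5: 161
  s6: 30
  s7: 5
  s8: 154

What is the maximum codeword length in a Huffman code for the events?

Merge the two lowest-weight nodes at each step:
merge s3(2) and s7(5): 7
merge 7 and s6(30): 37
merge 37 and s2(66): 103
merge 103 and s8(154): 257
merge s5(161) and s1(163): 324
merge s4(196) and 257: 453
merge 324 and 453: 777
Maximum depth reached is 6.

6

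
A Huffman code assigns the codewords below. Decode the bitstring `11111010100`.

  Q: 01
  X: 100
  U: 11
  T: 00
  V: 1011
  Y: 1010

UUYX

Read left to right; each codeword is recognised as soon as it completes (prefix code):
  11→U | 11→U | 1010→Y | 100→X
Decoded message: UUYX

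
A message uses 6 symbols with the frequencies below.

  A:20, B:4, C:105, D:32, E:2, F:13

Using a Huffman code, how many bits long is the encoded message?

Build the Huffman tree bottom-up:
combine E(2), B(4) → 6
combine 6, F(13) → 19
combine 19, A(20) → 39
combine D(32), 39 → 71
combine 71, C(105) → 176
Each symbol's bit-cost is frequency × depth; summing gives 311 bits (equivalently 6 + 19 + 39 + 71 + 176).

311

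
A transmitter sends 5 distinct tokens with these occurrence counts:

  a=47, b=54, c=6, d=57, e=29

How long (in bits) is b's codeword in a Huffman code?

2

Huffman merges, smallest pair first:
c(6) + e(29) → 35
35 + a(47) → 82
b(54) + d(57) → 111
82 + 111 → 193
The subtree containing b is merged 2 times, so code length = 2.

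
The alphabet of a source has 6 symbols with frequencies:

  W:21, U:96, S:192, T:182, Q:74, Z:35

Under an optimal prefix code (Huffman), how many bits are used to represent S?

Huffman merges, smallest pair first:
merge W(21) and Z(35): 56
merge 56 and Q(74): 130
merge U(96) and 130: 226
merge T(182) and S(192): 374
merge 226 and 374: 600
S sits 2 levels below the root, so its codeword is 2 bits.

2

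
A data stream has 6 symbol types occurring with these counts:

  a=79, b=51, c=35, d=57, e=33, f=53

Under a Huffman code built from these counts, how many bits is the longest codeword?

Merge the two lowest-weight nodes at each step:
combine e(33), c(35) → 68
combine b(51), f(53) → 104
combine d(57), 68 → 125
combine a(79), 104 → 183
combine 125, 183 → 308
The first pair merged (e, c) ends up deepest, at depth 3.

3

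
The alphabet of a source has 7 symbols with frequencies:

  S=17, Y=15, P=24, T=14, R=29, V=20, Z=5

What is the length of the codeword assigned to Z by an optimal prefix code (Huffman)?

4

Repeatedly merge the two smallest:
combine Z(5), T(14) → 19
combine Y(15), S(17) → 32
combine 19, V(20) → 39
combine P(24), R(29) → 53
combine 32, 39 → 71
combine 53, 71 → 124
Z's leaf is at depth 4, giving a 4-bit codeword.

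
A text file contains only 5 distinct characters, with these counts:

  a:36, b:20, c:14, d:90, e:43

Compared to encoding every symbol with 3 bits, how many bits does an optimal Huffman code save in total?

189

Fixed-length: 3 bits × 203 symbols = 609 bits.
Huffman merges:
c(14) + b(20) → 34
34 + a(36) → 70
e(43) + 70 → 113
d(90) + 113 → 203
Huffman total = 34 + 70 + 113 + 203 = 420 bits.
Saving = 609 − 420 = 189 bits.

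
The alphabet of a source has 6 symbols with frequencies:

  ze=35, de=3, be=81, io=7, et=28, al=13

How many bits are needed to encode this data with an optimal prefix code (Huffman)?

337

Build the Huffman tree bottom-up:
combine de(3), io(7) → 10
combine 10, al(13) → 23
combine 23, et(28) → 51
combine ze(35), 51 → 86
combine be(81), 86 → 167
The encoded length is the sum of every internal node's weight: 10 + 23 + 51 + 86 + 167 = 337 bits.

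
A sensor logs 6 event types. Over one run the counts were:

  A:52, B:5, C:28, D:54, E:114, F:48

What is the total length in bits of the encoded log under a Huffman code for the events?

Merge the two smallest weights repeatedly:
combine B(5), C(28) → 33
combine 33, F(48) → 81
combine A(52), D(54) → 106
combine 81, 106 → 187
combine E(114), 187 → 301
Total encoded bits = sum of merged weights = 33 + 81 + 106 + 187 + 301 = 708.

708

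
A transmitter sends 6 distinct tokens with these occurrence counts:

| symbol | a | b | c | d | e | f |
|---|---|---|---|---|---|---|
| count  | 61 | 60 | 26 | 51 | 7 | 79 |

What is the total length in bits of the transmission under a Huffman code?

Build the Huffman tree bottom-up:
combine e(7), c(26) → 33
combine 33, d(51) → 84
combine b(60), a(61) → 121
combine f(79), 84 → 163
combine 121, 163 → 284
Each symbol's bit-cost is frequency × depth; summing gives 685 bits (equivalently 33 + 84 + 121 + 163 + 284).

685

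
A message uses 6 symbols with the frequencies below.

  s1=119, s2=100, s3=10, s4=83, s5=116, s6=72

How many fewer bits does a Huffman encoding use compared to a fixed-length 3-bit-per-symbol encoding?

Fixed-length: 3 bits × 500 symbols = 1500 bits.
Huffman merges:
merge s3(10) and s6(72): 82
merge 82 and s4(83): 165
merge s2(100) and s5(116): 216
merge s1(119) and 165: 284
merge 216 and 284: 500
Huffman total = 82 + 165 + 216 + 284 + 500 = 1247 bits.
Saving = 1500 − 1247 = 253 bits.

253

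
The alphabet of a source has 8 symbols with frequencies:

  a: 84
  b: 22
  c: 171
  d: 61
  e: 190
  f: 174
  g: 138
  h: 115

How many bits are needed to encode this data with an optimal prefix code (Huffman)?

2751

Greedily combine the two least-frequent nodes:
merge b(22) and d(61): 83
merge 83 and a(84): 167
merge h(115) and g(138): 253
merge 167 and c(171): 338
merge f(174) and e(190): 364
merge 253 and 338: 591
merge 364 and 591: 955
Each symbol's bit-cost is frequency × depth; summing gives 2751 bits (equivalently 83 + 167 + 253 + 338 + 364 + 591 + 955).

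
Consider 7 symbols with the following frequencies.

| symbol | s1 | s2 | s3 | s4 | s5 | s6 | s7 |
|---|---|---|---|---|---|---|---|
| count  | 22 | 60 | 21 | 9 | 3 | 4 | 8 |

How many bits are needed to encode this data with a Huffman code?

Merge the two smallest weights repeatedly:
combine s5(3), s6(4) → 7
combine 7, s7(8) → 15
combine s4(9), 15 → 24
combine s3(21), s1(22) → 43
combine 24, 43 → 67
combine s2(60), 67 → 127
Each symbol's bit-cost is frequency × depth; summing gives 283 bits (equivalently 7 + 15 + 24 + 43 + 67 + 127).

283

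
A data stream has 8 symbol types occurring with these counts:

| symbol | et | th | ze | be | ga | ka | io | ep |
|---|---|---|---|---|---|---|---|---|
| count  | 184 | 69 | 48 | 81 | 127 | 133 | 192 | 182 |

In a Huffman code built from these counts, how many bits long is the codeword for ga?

Build the tree from the bottom:
ze(48) + th(69) → 117
be(81) + 117 → 198
ga(127) + ka(133) → 260
ep(182) + et(184) → 366
io(192) + 198 → 390
260 + 366 → 626
390 + 626 → 1016
The subtree containing ga is merged 3 times, so code length = 3.

3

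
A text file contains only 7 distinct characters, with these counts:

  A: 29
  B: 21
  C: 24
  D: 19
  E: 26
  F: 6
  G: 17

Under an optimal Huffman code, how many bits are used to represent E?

Build the tree from the bottom:
F(6) + G(17) → 23
D(19) + B(21) → 40
23 + C(24) → 47
E(26) + A(29) → 55
40 + 47 → 87
55 + 87 → 142
E's leaf is at depth 2, giving a 2-bit codeword.

2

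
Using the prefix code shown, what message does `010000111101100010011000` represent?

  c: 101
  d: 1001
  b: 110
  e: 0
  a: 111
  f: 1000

Read left to right; each codeword is recognised as soon as it completes (prefix code):
  0→e | 1000→f | 0→e | 111→a | 101→c | 1000→f | 1001→d | 1000→f
Decoded message: efeacfdf

efeacfdf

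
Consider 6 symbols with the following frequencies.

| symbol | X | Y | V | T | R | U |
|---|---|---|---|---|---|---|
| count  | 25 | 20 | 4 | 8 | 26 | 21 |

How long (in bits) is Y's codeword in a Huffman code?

Huffman merges, smallest pair first:
combine V(4), T(8) → 12
combine 12, Y(20) → 32
combine U(21), X(25) → 46
combine R(26), 32 → 58
combine 46, 58 → 104
The subtree containing Y is merged 3 times, so code length = 3.

3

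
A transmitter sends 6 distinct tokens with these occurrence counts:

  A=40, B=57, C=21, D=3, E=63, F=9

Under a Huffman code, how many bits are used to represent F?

Huffman merges, smallest pair first:
combine D(3), F(9) → 12
combine 12, C(21) → 33
combine 33, A(40) → 73
combine B(57), E(63) → 120
combine 73, 120 → 193
F sits 4 levels below the root, so its codeword is 4 bits.

4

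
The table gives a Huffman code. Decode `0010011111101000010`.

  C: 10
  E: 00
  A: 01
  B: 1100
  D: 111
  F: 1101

Read left to right; each codeword is recognised as soon as it completes (prefix code):
  00→E | 10→C | 01→A | 111→D | 1101→F | 00→E | 00→E | 10→C
Decoded message: ECADFEEC

ECADFEEC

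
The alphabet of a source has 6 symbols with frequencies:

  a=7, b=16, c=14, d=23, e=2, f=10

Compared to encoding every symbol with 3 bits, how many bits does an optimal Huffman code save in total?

Fixed-length: 3 bits × 72 symbols = 216 bits.
Huffman merges:
combine e(2), a(7) → 9
combine 9, f(10) → 19
combine c(14), b(16) → 30
combine 19, d(23) → 42
combine 30, 42 → 72
Huffman total = 9 + 19 + 30 + 42 + 72 = 172 bits.
Saving = 216 − 172 = 44 bits.

44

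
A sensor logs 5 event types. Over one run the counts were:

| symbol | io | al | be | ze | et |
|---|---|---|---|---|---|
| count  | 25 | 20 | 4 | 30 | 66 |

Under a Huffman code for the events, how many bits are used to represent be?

4

Huffman merges, smallest pair first:
combine be(4), al(20) → 24
combine 24, io(25) → 49
combine ze(30), 49 → 79
combine et(66), 79 → 145
be's leaf is at depth 4, giving a 4-bit codeword.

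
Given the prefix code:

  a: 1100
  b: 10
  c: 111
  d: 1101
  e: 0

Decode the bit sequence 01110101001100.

Read left to right; each codeword is recognised as soon as it completes (prefix code):
  0→e | 111→c | 0→e | 10→b | 10→b | 0→e | 1100→a
Decoded message: ecebbea

ecebbea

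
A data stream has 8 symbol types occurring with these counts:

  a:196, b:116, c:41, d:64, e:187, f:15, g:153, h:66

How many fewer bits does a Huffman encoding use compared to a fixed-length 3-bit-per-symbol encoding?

207

Fixed-length: 3 bits × 838 symbols = 2514 bits.
Huffman merges:
merge f(15) and c(41): 56
merge 56 and d(64): 120
merge h(66) and b(116): 182
merge 120 and g(153): 273
merge 182 and e(187): 369
merge a(196) and 273: 469
merge 369 and 469: 838
Huffman total = 56 + 120 + 182 + 273 + 369 + 469 + 838 = 2307 bits.
Saving = 2514 − 2307 = 207 bits.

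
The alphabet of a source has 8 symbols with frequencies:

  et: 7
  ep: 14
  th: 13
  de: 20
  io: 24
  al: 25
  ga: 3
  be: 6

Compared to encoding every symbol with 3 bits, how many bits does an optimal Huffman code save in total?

24

Fixed-length: 3 bits × 112 symbols = 336 bits.
Huffman merges:
combine ga(3), be(6) → 9
combine et(7), 9 → 16
combine th(13), ep(14) → 27
combine 16, de(20) → 36
combine io(24), al(25) → 49
combine 27, 36 → 63
combine 49, 63 → 112
Huffman total = 9 + 16 + 27 + 36 + 49 + 63 + 112 = 312 bits.
Saving = 336 − 312 = 24 bits.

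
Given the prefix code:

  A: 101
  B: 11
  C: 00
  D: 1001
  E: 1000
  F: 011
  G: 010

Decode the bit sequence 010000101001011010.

GCGDFG

Read left to right; each codeword is recognised as soon as it completes (prefix code):
  010→G | 00→C | 010→G | 1001→D | 011→F | 010→G
Decoded message: GCGDFG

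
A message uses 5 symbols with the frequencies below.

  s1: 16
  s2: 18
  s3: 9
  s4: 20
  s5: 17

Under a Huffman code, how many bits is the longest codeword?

3

Merge the two lowest-weight nodes at each step:
combine s3(9), s1(16) → 25
combine s5(17), s2(18) → 35
combine s4(20), 25 → 45
combine 35, 45 → 80
The first pair merged (s3, s1) ends up deepest, at depth 3.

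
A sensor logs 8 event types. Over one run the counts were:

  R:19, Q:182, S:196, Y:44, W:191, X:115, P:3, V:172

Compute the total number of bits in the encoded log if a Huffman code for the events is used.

Build the Huffman tree bottom-up:
merge P(3) and R(19): 22
merge 22 and Y(44): 66
merge 66 and X(115): 181
merge V(172) and 181: 353
merge Q(182) and W(191): 373
merge S(196) and 353: 549
merge 373 and 549: 922
Total encoded bits = sum of merged weights = 22 + 66 + 181 + 353 + 373 + 549 + 922 = 2466.

2466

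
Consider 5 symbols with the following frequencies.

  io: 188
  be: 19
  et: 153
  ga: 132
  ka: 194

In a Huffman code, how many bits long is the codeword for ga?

Repeatedly merge the two smallest:
be(19) + ga(132) → 151
151 + et(153) → 304
io(188) + ka(194) → 382
304 + 382 → 686
ga sits 3 levels below the root, so its codeword is 3 bits.

3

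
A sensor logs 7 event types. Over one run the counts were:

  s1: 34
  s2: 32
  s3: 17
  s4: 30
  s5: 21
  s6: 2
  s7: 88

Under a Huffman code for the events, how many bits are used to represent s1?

Build the tree from the bottom:
s6(2) + s3(17) → 19
19 + s5(21) → 40
s4(30) + s2(32) → 62
s1(34) + 40 → 74
62 + 74 → 136
s7(88) + 136 → 224
s1 sits 3 levels below the root, so its codeword is 3 bits.

3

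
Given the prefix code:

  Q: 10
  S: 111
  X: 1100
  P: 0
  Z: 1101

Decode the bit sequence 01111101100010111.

PSZQPPQS

Read left to right; each codeword is recognised as soon as it completes (prefix code):
  0→P | 111→S | 1101→Z | 10→Q | 0→P | 0→P | 10→Q | 111→S
Decoded message: PSZQPPQS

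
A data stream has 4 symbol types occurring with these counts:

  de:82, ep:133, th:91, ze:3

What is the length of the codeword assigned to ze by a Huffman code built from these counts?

Build the tree from the bottom:
ze(3) + de(82) → 85
85 + th(91) → 176
ep(133) + 176 → 309
The subtree containing ze is merged 3 times, so code length = 3.

3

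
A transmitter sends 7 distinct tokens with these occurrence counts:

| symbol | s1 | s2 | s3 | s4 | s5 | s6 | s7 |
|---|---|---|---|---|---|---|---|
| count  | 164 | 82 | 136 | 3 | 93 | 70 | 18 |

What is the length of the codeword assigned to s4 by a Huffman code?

Huffman merges, smallest pair first:
s4(3) + s7(18) → 21
21 + s6(70) → 91
s2(82) + 91 → 173
s5(93) + s3(136) → 229
s1(164) + 173 → 337
229 + 337 → 566
s4's leaf is at depth 5, giving a 5-bit codeword.

5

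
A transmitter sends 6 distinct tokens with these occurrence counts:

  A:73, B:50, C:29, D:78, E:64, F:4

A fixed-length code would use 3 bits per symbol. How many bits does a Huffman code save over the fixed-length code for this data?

182

Fixed-length: 3 bits × 298 symbols = 894 bits.
Huffman merges:
merge F(4) and C(29): 33
merge 33 and B(50): 83
merge E(64) and A(73): 137
merge D(78) and 83: 161
merge 137 and 161: 298
Huffman total = 33 + 83 + 137 + 161 + 298 = 712 bits.
Saving = 894 − 712 = 182 bits.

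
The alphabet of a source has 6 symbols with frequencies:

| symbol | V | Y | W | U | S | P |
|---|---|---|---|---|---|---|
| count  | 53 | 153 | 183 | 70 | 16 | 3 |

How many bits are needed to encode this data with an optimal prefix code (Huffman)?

1006

Greedily combine the two least-frequent nodes:
combine P(3), S(16) → 19
combine 19, V(53) → 72
combine U(70), 72 → 142
combine 142, Y(153) → 295
combine W(183), 295 → 478
The encoded length is the sum of every internal node's weight: 19 + 72 + 142 + 295 + 478 = 1006 bits.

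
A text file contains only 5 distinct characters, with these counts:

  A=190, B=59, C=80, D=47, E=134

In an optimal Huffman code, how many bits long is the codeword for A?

Repeatedly merge the two smallest:
merge D(47) and B(59): 106
merge C(80) and 106: 186
merge E(134) and 186: 320
merge A(190) and 320: 510
A is a child of the root — depth 1, so its codeword is a single bit.

1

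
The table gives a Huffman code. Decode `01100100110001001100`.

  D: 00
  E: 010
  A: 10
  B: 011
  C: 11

BDABDEBD

Read left to right; each codeword is recognised as soon as it completes (prefix code):
  011→B | 00→D | 10→A | 011→B | 00→D | 010→E | 011→B | 00→D
Decoded message: BDABDEBD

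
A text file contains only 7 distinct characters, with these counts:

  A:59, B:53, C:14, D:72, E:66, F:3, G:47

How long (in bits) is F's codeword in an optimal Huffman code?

Build the tree from the bottom:
combine F(3), C(14) → 17
combine 17, G(47) → 64
combine B(53), A(59) → 112
combine 64, E(66) → 130
combine D(72), 112 → 184
combine 130, 184 → 314
F's leaf is at depth 4, giving a 4-bit codeword.

4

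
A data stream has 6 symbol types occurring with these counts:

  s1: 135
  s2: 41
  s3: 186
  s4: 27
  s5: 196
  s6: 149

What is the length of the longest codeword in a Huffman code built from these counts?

Merge the two lowest-weight nodes at each step:
merge s4(27) and s2(41): 68
merge 68 and s1(135): 203
merge s6(149) and s3(186): 335
merge s5(196) and 203: 399
merge 335 and 399: 734
The rarest symbols sit at the bottom; the longest codeword is 4 bits.

4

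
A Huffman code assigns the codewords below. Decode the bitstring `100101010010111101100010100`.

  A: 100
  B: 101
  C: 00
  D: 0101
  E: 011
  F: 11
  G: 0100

ABGBFBADC

Read left to right; each codeword is recognised as soon as it completes (prefix code):
  100→A | 101→B | 0100→G | 101→B | 11→F | 101→B | 100→A | 0101→D | 00→C
Decoded message: ABGBFBADC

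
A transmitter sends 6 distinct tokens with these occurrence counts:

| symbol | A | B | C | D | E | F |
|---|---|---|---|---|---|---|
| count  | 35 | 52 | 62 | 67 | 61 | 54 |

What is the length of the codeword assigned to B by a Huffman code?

3

Build the tree from the bottom:
merge A(35) and B(52): 87
merge F(54) and E(61): 115
merge C(62) and D(67): 129
merge 87 and 115: 202
merge 129 and 202: 331
The subtree containing B is merged 3 times, so code length = 3.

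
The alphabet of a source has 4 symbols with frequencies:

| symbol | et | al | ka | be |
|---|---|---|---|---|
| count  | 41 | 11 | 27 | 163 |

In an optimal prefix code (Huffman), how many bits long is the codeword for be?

1

Huffman merges, smallest pair first:
al(11) + ka(27) → 38
38 + et(41) → 79
79 + be(163) → 242
be sits one level below the root: a 1-bit codeword.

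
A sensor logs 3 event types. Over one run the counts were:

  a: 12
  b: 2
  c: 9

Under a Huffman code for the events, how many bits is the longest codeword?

Merge the two lowest-weight nodes at each step:
merge b(2) and c(9): 11
merge 11 and a(12): 23
Maximum depth reached is 2.

2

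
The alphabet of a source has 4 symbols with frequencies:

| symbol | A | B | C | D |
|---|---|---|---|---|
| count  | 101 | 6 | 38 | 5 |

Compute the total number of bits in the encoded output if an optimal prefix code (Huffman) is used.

210

Merge the two smallest weights repeatedly:
D(5) + B(6) → 11
11 + C(38) → 49
49 + A(101) → 150
The encoded length is the sum of every internal node's weight: 11 + 49 + 150 = 210 bits.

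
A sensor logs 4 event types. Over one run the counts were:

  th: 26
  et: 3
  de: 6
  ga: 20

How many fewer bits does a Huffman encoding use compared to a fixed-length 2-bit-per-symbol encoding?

Fixed-length: 2 bits × 55 symbols = 110 bits.
Huffman merges:
merge et(3) and de(6): 9
merge 9 and ga(20): 29
merge th(26) and 29: 55
Huffman total = 9 + 29 + 55 = 93 bits.
Saving = 110 − 93 = 17 bits.

17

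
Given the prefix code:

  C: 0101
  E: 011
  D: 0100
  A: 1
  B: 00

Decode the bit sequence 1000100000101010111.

ABDBCCAA

Read left to right; each codeword is recognised as soon as it completes (prefix code):
  1→A | 00→B | 0100→D | 00→B | 0101→C | 0101→C | 1→A | 1→A
Decoded message: ABDBCCAA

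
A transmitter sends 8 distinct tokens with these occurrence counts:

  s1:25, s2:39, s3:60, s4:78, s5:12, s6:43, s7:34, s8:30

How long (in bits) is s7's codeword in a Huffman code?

Build the tree from the bottom:
combine s5(12), s1(25) → 37
combine s8(30), s7(34) → 64
combine 37, s2(39) → 76
combine s6(43), s3(60) → 103
combine 64, 76 → 140
combine s4(78), 103 → 181
combine 140, 181 → 321
s7's leaf is at depth 3, giving a 3-bit codeword.

3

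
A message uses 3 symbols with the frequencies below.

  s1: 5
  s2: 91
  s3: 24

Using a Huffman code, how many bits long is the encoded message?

Build the Huffman tree bottom-up:
s1(5) + s3(24) → 29
29 + s2(91) → 120
The encoded length is the sum of every internal node's weight: 29 + 120 = 149 bits.

149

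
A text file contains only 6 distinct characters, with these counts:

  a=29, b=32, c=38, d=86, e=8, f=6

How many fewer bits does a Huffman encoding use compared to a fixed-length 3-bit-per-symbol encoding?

Fixed-length: 3 bits × 199 symbols = 597 bits.
Huffman merges:
combine f(6), e(8) → 14
combine 14, a(29) → 43
combine b(32), c(38) → 70
combine 43, 70 → 113
combine d(86), 113 → 199
Huffman total = 14 + 43 + 70 + 113 + 199 = 439 bits.
Saving = 597 − 439 = 158 bits.

158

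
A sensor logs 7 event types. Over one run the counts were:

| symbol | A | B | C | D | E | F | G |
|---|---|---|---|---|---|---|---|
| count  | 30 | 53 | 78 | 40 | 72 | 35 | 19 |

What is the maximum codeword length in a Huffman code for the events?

Merge the two lowest-weight nodes at each step:
G(19) + A(30) → 49
F(35) + D(40) → 75
49 + B(53) → 102
E(72) + 75 → 147
C(78) + 102 → 180
147 + 180 → 327
Maximum depth reached is 4.

4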